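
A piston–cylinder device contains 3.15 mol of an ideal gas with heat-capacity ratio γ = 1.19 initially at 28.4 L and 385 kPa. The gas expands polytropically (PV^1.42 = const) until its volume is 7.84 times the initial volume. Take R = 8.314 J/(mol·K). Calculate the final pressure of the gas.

T₁ = P₁V₁/(nR) = 385×28.4/(3.15×8.314) = 418 K.
Polytropic n=1.42: T₂ = T₁(V₁/V₂)^(n−1) = 418×(0.128)^0.42 = 176 K; P₂ = P₁(V₁/V₂)^n = 20.7 kPa.

20.7 kPa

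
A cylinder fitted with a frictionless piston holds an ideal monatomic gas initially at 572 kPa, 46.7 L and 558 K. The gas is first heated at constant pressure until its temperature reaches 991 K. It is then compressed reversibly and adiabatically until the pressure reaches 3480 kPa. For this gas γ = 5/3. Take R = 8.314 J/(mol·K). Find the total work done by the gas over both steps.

n = P₁V₁/(RT₁) = 572×46.7/(8.314×558) = 5.76 mol.
Step 1 — Isobaric: P stays 572 kPa; V/T = const ⇒ T₂ = 991 K, V₂ = 82.9 L.
W = PΔV = 572×(82.9−46.7) kPa·L = 20700 J.
ΔU = nCvΔT = 5.76×12.5×(991−558) = 31100 J.
Q = ΔU + W = nCpΔT = 51800 J.
State after step 1: P = 572 kPa, V = 82.9 L, T = 991 K.
Step 2 — Adiabatic: T₂/T₁ = (P₂/P₁)^((γ−1)/γ) ⇒ T₂ = 991×(6.08)^0.400 = 2040 K; V₂ = 28.1 L.
ΔU = nCvΔT = 5.76×12.5×(2040−991) = 75400 J.
Q = 0 for an adiabatic process, so W = −ΔU = -75400 J.
Net over both steps: W = -54600 J, Q = 51800 J, ΔU = 106000 J.

-54600 J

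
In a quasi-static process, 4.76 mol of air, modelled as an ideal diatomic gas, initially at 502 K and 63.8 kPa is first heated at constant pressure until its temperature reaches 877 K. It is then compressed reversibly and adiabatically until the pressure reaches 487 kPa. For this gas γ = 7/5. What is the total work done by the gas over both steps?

-53500 J

V₁ = nRT₁/P₁ = 4.76×8.314×502/63.8 = 311 L.
Step 1 — Isobaric: P stays 63.8 kPa; V/T = const ⇒ T₂ = 877 K, V₂ = 544 L.
W = PΔV = 63.8×(544−311) kPa·L = 14800 J.
ΔU = nCvΔT = 4.76×20.8×(877−502) = 37100 J.
Q = ΔU + W = nCpΔT = 51900 J.
State after step 1: P = 63.8 kPa, V = 544 L, T = 877 K.
Step 2 — Adiabatic: T₂/T₁ = (P₂/P₁)^((γ−1)/γ) ⇒ T₂ = 877×(7.63)^0.286 = 1570 K; V₂ = 127 L.
ΔU = nCvΔT = 4.76×20.8×(1570−877) = 68300 J.
Q = 0 for an adiabatic process, so W = −ΔU = -68300 J.
Net over both steps: W = -53500 J, Q = 51900 J, ΔU = 105000 J.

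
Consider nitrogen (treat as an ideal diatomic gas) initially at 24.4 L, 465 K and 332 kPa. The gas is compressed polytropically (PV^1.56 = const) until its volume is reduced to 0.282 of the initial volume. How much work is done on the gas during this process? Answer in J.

14900 J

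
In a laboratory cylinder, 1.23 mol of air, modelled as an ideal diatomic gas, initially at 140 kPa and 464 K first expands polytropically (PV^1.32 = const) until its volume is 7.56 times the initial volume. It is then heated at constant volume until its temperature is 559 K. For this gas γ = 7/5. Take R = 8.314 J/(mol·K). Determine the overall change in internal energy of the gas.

V₁ = nRT₁/P₁ = 1.23×8.314×464/140 = 33.9 L.
Step 1 — Polytropic n=1.32: T₂ = T₁(V₁/V₂)^(n−1) = 464×(0.132)^0.32 = 243 K; P₂ = P₁(V₁/V₂)^n = 9.69 kPa.
W = (P₁V₁−P₂V₂)/(n−1) = (140×33.9−9.69×256)/0.32 = 7070 J.
ΔU = nCvΔT = 1.23×20.8×(243−464) = -5650 J.
Q = ΔU + W = 1410 J.
State after step 1: P = 9.69 kPa, V = 256 L, T = 243 K.
Step 2 — Isochoric: V stays 256 L; P/T = const ⇒ T₂ = 559 K, P₂ = 22.3 kPa.
W = 0 (no volume change).
ΔU = nCvΔT = 1.23×20.8×(559−243) = 8080 J.
Q = ΔU = 8080 J.
Net over both steps: W = 7070 J, Q = 9500 J, ΔU = 2430 J.

2430 J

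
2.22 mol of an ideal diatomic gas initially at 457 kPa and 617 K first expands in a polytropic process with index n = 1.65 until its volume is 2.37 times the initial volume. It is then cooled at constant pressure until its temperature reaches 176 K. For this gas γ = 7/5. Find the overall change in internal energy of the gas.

-20300 J

V₁ = nRT₁/P₁ = 2.22×8.314×617/457 = 24.9 L.
Step 1 — Polytropic n=1.65: T₂ = T₁(V₁/V₂)^(n−1) = 617×(0.422)^0.65 = 352 K; P₂ = P₁(V₁/V₂)^n = 110 kPa.
W = (P₁V₁−P₂V₂)/(n−1) = (457×24.9−110×59.1)/0.65 = 7520 J.
ΔU = nCvΔT = 2.22×20.8×(352−617) = -12200 J.
Q = ΔU + W = -4700 J.
State after step 1: P = 110 kPa, V = 59.1 L, T = 352 K.
Step 2 — Isobaric: P stays 110 kPa; V/T = const ⇒ T₂ = 176 K, V₂ = 29.5 L.
W = PΔV = 110×(29.5−59.1) kPa·L = -3250 J.
ΔU = nCvΔT = 2.22×20.8×(176−352) = -8130 J.
Q = ΔU + W = nCpΔT = -11400 J.
Net over both steps: W = 4270 J, Q = -16100 J, ΔU = -20300 J.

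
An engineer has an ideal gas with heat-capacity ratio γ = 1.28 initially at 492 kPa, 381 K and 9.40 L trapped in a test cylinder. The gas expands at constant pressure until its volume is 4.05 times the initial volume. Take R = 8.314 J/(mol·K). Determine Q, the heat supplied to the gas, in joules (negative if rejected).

n = P₁V₁/(RT₁) = 492×9.40/(8.314×381) = 1.46 mol.
Isobaric: P stays 492 kPa; V/T = const ⇒ T₂ = 1540 K, V₂ = 38.1 L.
W = PΔV = 492×(38.1−9.40) kPa·L = 14100 J.
ΔU = nCvΔT = 1.46×29.7×(1540−381) = 50400 J.
Q = ΔU + W = nCpΔT = 64500 J.

64500 J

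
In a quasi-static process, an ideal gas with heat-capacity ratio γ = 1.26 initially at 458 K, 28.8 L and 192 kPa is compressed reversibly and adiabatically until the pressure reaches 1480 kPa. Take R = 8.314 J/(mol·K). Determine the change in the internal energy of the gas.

n = P₁V₁/(RT₁) = 192×28.8/(8.314×458) = 1.45 mol.
Adiabatic: T₂/T₁ = (P₂/P₁)^((γ−1)/γ) ⇒ T₂ = 458×(7.71)^0.206 = 698 K; V₂ = 5.69 L.
For an ideal gas ΔU = nCvΔT with Cv = R/(γ−1) = 32.0 J/(mol·K).
ΔU = 1.45×32.0×(698−458) = 11100 J.

11100 J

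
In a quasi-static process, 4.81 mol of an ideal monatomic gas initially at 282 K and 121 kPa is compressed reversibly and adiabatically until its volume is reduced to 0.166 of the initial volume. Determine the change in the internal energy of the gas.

39100 J

V₁ = nRT₁/P₁ = 4.81×8.314×282/121 = 93.2 L.
Adiabatic: TV^(γ−1) = const ⇒ T₂ = 282×(6.02)^0.667 = 934 K; PV^γ = const ⇒ P₂ = 2410 kPa.
For an ideal gas ΔU = nCvΔT with Cv = (3/2)R = 12.5 J/(mol·K).
ΔU = 4.81×12.5×(934−282) = 39100 J.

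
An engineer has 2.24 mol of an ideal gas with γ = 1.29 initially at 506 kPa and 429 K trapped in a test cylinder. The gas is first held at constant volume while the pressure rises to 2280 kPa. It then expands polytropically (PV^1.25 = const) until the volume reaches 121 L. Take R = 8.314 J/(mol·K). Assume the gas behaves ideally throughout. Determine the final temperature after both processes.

V₁ = nRT₁/P₁ = 2.24×8.314×429/506 = 15.8 L.
Step 1 — Isochoric: V stays 15.8 L; P/T = const ⇒ T₂ = 1930 K, P₂ = 2280 kPa.
W = 0 (no volume change).
ΔU = nCvΔT = 2.24×28.7×(1930−429) = 96600 J.
Q = ΔU = 96600 J.
State after step 1: P = 2280 kPa, V = 15.8 L, T = 1930 K.
Step 2 — Polytropic n=1.25: T₂ = T₁(V₁/V₂)^(n−1) = 1930×(0.130)^0.25 = 1160 K; P₂ = P₁(V₁/V₂)^n = 179 kPa.
W = (P₁V₁−P₂V₂)/(n−1) = (2280×15.8−179×121)/0.25 = 57500 J.
ΔU = nCvΔT = 2.24×28.7×(1160−1930) = -49500 J.
Q = ΔU + W = 7920 J.
Net over both steps: W = 57500 J, Q = 105000 J, ΔU = 47100 J.

1160 K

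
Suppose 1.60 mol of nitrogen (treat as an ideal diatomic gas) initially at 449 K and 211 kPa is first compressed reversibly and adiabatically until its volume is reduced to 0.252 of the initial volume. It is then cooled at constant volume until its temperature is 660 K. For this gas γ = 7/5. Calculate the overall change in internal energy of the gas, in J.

7020 J

V₁ = nRT₁/P₁ = 1.60×8.314×449/211 = 28.3 L.
Step 1 — Adiabatic: TV^(γ−1) = const ⇒ T₂ = 449×(3.97)^0.400 = 779 K; PV^γ = const ⇒ P₂ = 1450 kPa.
ΔU = nCvΔT = 1.60×20.8×(779−449) = 11000 J.
Q = 0 for an adiabatic process, so W = −ΔU = -11000 J.
State after step 1: P = 1450 kPa, V = 7.13 L, T = 779 K.
Step 2 — Isochoric: V stays 7.13 L; P/T = const ⇒ T₂ = 660 K, P₂ = 1230 kPa.
W = 0 (no volume change).
ΔU = nCvΔT = 1.60×20.8×(660−779) = -3970 J.
Q = ΔU = -3970 J.
Net over both steps: W = -11000 J, Q = -3970 J, ΔU = 7020 J.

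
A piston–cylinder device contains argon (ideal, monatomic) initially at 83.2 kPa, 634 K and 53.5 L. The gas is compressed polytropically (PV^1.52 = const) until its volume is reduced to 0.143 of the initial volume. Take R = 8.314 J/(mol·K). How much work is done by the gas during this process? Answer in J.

n = P₁V₁/(RT₁) = 83.2×53.5/(8.314×634) = 0.844 mol.
Polytropic n=1.52: T₂ = T₁(V₁/V₂)^(n−1) = 634×(6.99)^0.52 = 1740 K; P₂ = P₁(V₁/V₂)^n = 1600 kPa.
W = (P₁V₁−P₂V₂)/(n−1) = (83.2×53.5−1600×7.65)/0.52 = -15000 J.

-15000 J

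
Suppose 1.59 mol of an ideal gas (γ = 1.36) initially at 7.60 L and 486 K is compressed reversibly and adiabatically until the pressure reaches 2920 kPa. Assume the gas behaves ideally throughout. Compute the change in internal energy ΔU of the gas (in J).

P₁ = nRT₁/V₁ = 1.59×8.314×486/7.60 = 845 kPa.
Adiabatic: T₂/T₁ = (P₂/P₁)^((γ−1)/γ) ⇒ T₂ = 486×(3.45)^0.265 = 675 K; V₂ = 3.05 L.
For an ideal gas ΔU = nCvΔT with Cv = R/(γ−1) = 23.1 J/(mol·K).
ΔU = 1.59×23.1×(675−486) = 6930 J.

6930 J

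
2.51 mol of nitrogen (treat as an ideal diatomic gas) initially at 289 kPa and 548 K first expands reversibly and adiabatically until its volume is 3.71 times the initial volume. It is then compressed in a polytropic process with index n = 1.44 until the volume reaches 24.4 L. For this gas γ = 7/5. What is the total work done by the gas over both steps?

-6830 J

V₁ = nRT₁/P₁ = 2.51×8.314×548/289 = 39.6 L.
Step 1 — Adiabatic: TV^(γ−1) = const ⇒ T₂ = 548×(0.270)^0.400 = 324 K; PV^γ = const ⇒ P₂ = 46.1 kPa.
ΔU = nCvΔT = 2.51×20.8×(324−548) = -11700 J.
Q = 0 for an adiabatic process, so W = −ΔU = 11700 J.
State after step 1: P = 46.1 kPa, V = 147 L, T = 324 K.
Step 2 — Polytropic n=1.44: T₂ = T₁(V₁/V₂)^(n−1) = 324×(6.02)^0.44 = 714 K; P₂ = P₁(V₁/V₂)^n = 611 kPa.
W = (P₁V₁−P₂V₂)/(n−1) = (46.1×147−611×24.4)/0.44 = -18500 J.
ΔU = nCvΔT = 2.51×20.8×(714−324) = 20300 J.
Q = ΔU + W = 1850 J.
Net over both steps: W = -6830 J, Q = 1850 J, ΔU = 8680 J.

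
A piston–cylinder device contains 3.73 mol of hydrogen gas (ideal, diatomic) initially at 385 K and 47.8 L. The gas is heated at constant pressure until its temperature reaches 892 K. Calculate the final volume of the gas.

P₁ = nRT₁/V₁ = 3.73×8.314×385/47.8 = 250 kPa.
Isobaric: P stays 250 kPa; V/T = const ⇒ T₂ = 892 K, V₂ = 111 L.

111 L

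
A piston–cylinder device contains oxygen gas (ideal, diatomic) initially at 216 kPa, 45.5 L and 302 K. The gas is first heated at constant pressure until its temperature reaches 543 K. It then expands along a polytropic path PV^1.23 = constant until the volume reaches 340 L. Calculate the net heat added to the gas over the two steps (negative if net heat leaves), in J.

n = P₁V₁/(RT₁) = 216×45.5/(8.314×302) = 3.91 mol.
Step 1 — Isobaric: P stays 216 kPa; V/T = const ⇒ T₂ = 543 K, V₂ = 81.8 L.
W = PΔV = 216×(81.8−45.5) kPa·L = 7840 J.
ΔU = nCvΔT = 3.91×20.8×(543−302) = 19600 J.
Q = ΔU + W = nCpΔT = 27500 J.
State after step 1: P = 216 kPa, V = 81.8 L, T = 543 K.
Step 2 — Polytropic n=1.23: T₂ = T₁(V₁/V₂)^(n−1) = 543×(0.241)^0.23 = 391 K; P₂ = P₁(V₁/V₂)^n = 37.5 kPa.
W = (P₁V₁−P₂V₂)/(n−1) = (216×81.8−37.5×340)/0.23 = 21500 J.
ΔU = nCvΔT = 3.91×20.8×(391−543) = -12300 J.
Q = ΔU + W = 9120 J.
Net over both steps: W = 29300 J, Q = 36600 J, ΔU = 7260 J.

36600 J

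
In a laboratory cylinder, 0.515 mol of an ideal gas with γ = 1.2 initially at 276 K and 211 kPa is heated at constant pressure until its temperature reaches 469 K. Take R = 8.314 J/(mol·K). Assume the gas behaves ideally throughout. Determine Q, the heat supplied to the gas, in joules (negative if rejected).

4960 J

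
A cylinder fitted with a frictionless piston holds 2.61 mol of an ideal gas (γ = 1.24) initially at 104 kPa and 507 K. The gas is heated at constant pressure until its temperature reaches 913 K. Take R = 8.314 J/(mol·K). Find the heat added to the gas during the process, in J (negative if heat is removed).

V₁ = nRT₁/P₁ = 2.61×8.314×507/104 = 106 L.
Isobaric: P stays 104 kPa; V/T = const ⇒ T₂ = 913 K, V₂ = 190 L.
W = PΔV = 104×(190−106) kPa·L = 8810 J.
ΔU = nCvΔT = 2.61×34.6×(913−507) = 36700 J.
Q = ΔU + W = nCpΔT = 45500 J.

45500 J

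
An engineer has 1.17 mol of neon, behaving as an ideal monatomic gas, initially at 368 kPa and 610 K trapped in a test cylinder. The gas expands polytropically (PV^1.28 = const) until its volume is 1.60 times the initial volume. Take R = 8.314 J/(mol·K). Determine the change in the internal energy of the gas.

-1100 J

V₁ = nRT₁/P₁ = 1.17×8.314×610/368 = 16.1 L.
Polytropic n=1.28: T₂ = T₁(V₁/V₂)^(n−1) = 610×(0.625)^0.28 = 535 K; P₂ = P₁(V₁/V₂)^n = 202 kPa.
For an ideal gas ΔU = nCvΔT with Cv = (3/2)R = 12.5 J/(mol·K).
ΔU = 1.17×12.5×(535−610) = -1100 J.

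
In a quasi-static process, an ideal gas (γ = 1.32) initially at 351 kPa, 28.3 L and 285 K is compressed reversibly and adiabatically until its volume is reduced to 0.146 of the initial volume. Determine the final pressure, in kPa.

Adiabatic: TV^(γ−1) = const ⇒ T₂ = 285×(6.85)^0.320 = 528 K; PV^γ = const ⇒ P₂ = 4450 kPa.

4450 kPa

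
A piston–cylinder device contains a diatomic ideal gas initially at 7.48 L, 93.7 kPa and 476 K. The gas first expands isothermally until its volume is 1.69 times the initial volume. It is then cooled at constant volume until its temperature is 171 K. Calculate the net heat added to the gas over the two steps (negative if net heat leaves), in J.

n = P₁V₁/(RT₁) = 93.7×7.48/(8.314×476) = 0.177 mol.
Step 1 — Isothermal: T stays 476 K; PV = const ⇒ V₂ = 12.6 L, P₂ = 55.4 kPa.
ΔU = 0 (ideal gas, T constant).
W = nRT ln(V₂/V₁) = 0.177×8.314×476×ln(1.69) = 368 J.
Q = ΔU + W = 368 J.
State after step 1: P = 55.4 kPa, V = 12.6 L, T = 476 K.
Step 2 — Isochoric: V stays 12.6 L; P/T = const ⇒ T₂ = 171 K, P₂ = 19.9 kPa.
W = 0 (no volume change).
ΔU = nCvΔT = 0.177×20.8×(171−476) = -1120 J.
Q = ΔU = -1120 J.
Net over both steps: W = 368 J, Q = -755 J, ΔU = -1120 J.

-755 J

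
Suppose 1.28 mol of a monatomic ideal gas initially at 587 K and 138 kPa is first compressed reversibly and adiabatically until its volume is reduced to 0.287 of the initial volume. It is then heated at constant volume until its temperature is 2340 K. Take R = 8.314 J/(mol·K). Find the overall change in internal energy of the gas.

28000 J

V₁ = nRT₁/P₁ = 1.28×8.314×587/138 = 45.3 L.
Step 1 — Adiabatic: TV^(γ−1) = const ⇒ T₂ = 587×(3.48)^0.667 = 1350 K; PV^γ = const ⇒ P₂ = 1110 kPa.
ΔU = nCvΔT = 1.28×12.5×(1350−587) = 12200 J.
Q = 0 for an adiabatic process, so W = −ΔU = -12200 J.
State after step 1: P = 1110 kPa, V = 13.0 L, T = 1350 K.
Step 2 — Isochoric: V stays 13.0 L; P/T = const ⇒ T₂ = 2340 K, P₂ = 1920 kPa.
W = 0 (no volume change).
ΔU = nCvΔT = 1.28×12.5×(2340−1350) = 15800 J.
Q = ΔU = 15800 J.
Net over both steps: W = -12200 J, Q = 15800 J, ΔU = 28000 J.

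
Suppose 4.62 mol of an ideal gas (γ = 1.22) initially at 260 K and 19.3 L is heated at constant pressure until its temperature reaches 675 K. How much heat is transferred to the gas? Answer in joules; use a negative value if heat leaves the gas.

88400 J

P₁ = nRT₁/V₁ = 4.62×8.314×260/19.3 = 517 kPa.
Isobaric: P stays 517 kPa; V/T = const ⇒ T₂ = 675 K, V₂ = 50.1 L.
W = PΔV = 517×(50.1−19.3) kPa·L = 15900 J.
ΔU = nCvΔT = 4.62×37.8×(675−260) = 72500 J.
Q = ΔU + W = nCpΔT = 88400 J.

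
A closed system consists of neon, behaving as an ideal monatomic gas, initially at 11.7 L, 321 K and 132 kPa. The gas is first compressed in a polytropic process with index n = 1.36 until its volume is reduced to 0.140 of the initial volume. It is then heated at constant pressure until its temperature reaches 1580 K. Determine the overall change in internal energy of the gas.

9090 J

n = P₁V₁/(RT₁) = 132×11.7/(8.314×321) = 0.579 mol.
Step 1 — Polytropic n=1.36: T₂ = T₁(V₁/V₂)^(n−1) = 321×(7.14)^0.36 = 651 K; P₂ = P₁(V₁/V₂)^n = 1910 kPa.
W = (P₁V₁−P₂V₂)/(n−1) = (132×11.7−1910×1.64)/0.36 = -4420 J.
ΔU = nCvΔT = 0.579×12.5×(651−321) = 2380 J.
Q = ΔU + W = -2030 J.
State after step 1: P = 1910 kPa, V = 1.64 L, T = 651 K.
Step 2 — Isobaric: P stays 1910 kPa; V/T = const ⇒ T₂ = 1580 K, V₂ = 3.97 L.
W = PΔV = 1910×(3.97−1.64) kPa·L = 4470 J.
ΔU = nCvΔT = 0.579×12.5×(1580−651) = 6700 J.
Q = ΔU + W = nCpΔT = 11200 J.
Net over both steps: W = 50.7 J, Q = 9140 J, ΔU = 9090 J.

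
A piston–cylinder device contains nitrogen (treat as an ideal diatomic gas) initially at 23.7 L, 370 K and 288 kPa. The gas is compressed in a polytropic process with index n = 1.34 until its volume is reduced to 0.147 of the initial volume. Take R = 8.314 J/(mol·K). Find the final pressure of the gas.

3760 kPa

Polytropic n=1.34: T₂ = T₁(V₁/V₂)^(n−1) = 370×(6.80)^0.34 = 710 K; P₂ = P₁(V₁/V₂)^n = 3760 kPa.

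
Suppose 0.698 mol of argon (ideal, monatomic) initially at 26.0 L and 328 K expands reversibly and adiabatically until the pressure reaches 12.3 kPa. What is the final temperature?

161 K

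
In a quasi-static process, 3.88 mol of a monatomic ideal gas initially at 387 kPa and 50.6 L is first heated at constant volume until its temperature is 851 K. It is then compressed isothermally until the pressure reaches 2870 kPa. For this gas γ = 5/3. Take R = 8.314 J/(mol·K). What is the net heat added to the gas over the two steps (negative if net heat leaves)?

-33900 J

T₁ = P₁V₁/(nR) = 387×50.6/(3.88×8.314) = 607 K.
Step 1 — Isochoric: V stays 50.6 L; P/T = const ⇒ T₂ = 851 K, P₂ = 543 kPa.
W = 0 (no volume change).
ΔU = nCvΔT = 3.88×12.5×(851−607) = 11800 J.
Q = ΔU = 11800 J.
State after step 1: P = 543 kPa, V = 50.6 L, T = 851 K.
Step 2 — Isothermal: T stays 851 K; PV = const ⇒ V₂ = 9.57 L, P₂ = 2870 kPa.
ΔU = 0 (ideal gas, T constant).
W = nRT ln(V₂/V₁) = 3.88×8.314×851×ln(0.189) = -45700 J.
Q = ΔU + W = -45700 J.
Net over both steps: W = -45700 J, Q = -33900 J, ΔU = 11800 J.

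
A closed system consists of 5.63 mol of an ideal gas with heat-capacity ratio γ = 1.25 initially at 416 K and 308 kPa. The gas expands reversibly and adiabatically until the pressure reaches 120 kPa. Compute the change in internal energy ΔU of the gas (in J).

-13400 J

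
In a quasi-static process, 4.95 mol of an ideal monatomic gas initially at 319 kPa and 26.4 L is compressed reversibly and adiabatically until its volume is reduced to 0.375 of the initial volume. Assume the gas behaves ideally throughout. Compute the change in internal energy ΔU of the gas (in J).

T₁ = P₁V₁/(nR) = 319×26.4/(4.95×8.314) = 205 K.
Adiabatic: TV^(γ−1) = const ⇒ T₂ = 205×(2.67)^0.667 = 394 K; PV^γ = const ⇒ P₂ = 1640 kPa.
For an ideal gas ΔU = nCvΔT with Cv = (3/2)R = 12.5 J/(mol·K).
ΔU = 4.95×12.5×(394−205) = 11700 J.

11700 J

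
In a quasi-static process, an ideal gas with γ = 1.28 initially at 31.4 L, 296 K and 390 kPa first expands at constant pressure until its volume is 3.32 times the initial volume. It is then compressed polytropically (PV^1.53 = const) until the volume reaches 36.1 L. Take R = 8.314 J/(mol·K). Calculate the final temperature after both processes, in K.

1720 K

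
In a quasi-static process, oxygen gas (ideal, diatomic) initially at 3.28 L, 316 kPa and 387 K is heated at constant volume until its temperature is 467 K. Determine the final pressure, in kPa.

381 kPa

Isochoric: V stays 3.28 L; P/T = const ⇒ T₂ = 467 K, P₂ = 381 kPa.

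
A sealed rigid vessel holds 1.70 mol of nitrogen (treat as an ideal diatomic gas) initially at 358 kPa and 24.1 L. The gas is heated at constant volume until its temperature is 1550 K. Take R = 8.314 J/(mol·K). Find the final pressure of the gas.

T₁ = P₁V₁/(nR) = 358×24.1/(1.70×8.314) = 610 K.
Isochoric: V stays 24.1 L; P/T = const ⇒ T₂ = 1550 K, P₂ = 909 kPa.

909 kPa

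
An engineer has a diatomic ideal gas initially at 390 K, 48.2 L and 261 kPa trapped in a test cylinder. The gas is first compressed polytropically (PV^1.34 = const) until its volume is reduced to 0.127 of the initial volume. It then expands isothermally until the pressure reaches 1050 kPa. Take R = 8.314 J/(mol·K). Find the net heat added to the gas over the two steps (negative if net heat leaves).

n = P₁V₁/(RT₁) = 261×48.2/(8.314×390) = 3.88 mol.
Step 1 — Polytropic n=1.34: T₂ = T₁(V₁/V₂)^(n−1) = 390×(7.87)^0.34 = 787 K; P₂ = P₁(V₁/V₂)^n = 4150 kPa.
W = (P₁V₁−P₂V₂)/(n−1) = (261×48.2−4150×6.12)/0.34 = -37600 J.
ΔU = nCvΔT = 3.88×20.8×(787−390) = 32000 J.
Q = ΔU + W = -5640 J.
State after step 1: P = 4150 kPa, V = 6.12 L, T = 787 K.
Step 2 — Isothermal: T stays 787 K; PV = const ⇒ V₂ = 24.2 L, P₂ = 1050 kPa.
ΔU = 0 (ideal gas, T constant).
W = nRT ln(V₂/V₁) = 3.88×8.314×787×ln(3.95) = 34800 J.
Q = ΔU + W = 34800 J.
Net over both steps: W = -2790 J, Q = 29200 J, ΔU = 32000 J.

29200 J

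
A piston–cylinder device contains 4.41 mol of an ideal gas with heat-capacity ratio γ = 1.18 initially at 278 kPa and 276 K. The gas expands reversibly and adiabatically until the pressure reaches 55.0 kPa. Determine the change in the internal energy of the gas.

V₁ = nRT₁/P₁ = 4.41×8.314×276/278 = 36.4 L.
Adiabatic: T₂/T₁ = (P₂/P₁)^((γ−1)/γ) ⇒ T₂ = 276×(0.198)^0.153 = 216 K; V₂ = 144 L.
For an ideal gas ΔU = nCvΔT with Cv = R/(γ−1) = 46.2 J/(mol·K).
ΔU = 4.41×46.2×(216−276) = -12300 J.

-12300 J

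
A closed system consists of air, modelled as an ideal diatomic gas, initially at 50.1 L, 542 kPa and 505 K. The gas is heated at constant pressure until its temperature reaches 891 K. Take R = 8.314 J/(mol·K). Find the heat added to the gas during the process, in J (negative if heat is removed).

n = P₁V₁/(RT₁) = 542×50.1/(8.314×505) = 6.47 mol.
Isobaric: P stays 542 kPa; V/T = const ⇒ T₂ = 891 K, V₂ = 88.4 L.
W = PΔV = 542×(88.4−50.1) kPa·L = 20800 J.
ΔU = nCvΔT = 6.47×20.8×(891−505) = 51900 J.
Q = ΔU + W = nCpΔT = 72600 J.

72600 J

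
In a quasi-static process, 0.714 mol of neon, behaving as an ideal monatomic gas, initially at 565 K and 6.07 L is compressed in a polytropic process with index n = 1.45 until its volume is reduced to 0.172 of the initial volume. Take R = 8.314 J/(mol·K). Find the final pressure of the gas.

P₁ = nRT₁/V₁ = 0.714×8.314×565/6.07 = 553 kPa.
Polytropic n=1.45: T₂ = T₁(V₁/V₂)^(n−1) = 565×(5.81)^0.45 = 1250 K; P₂ = P₁(V₁/V₂)^n = 7090 kPa.

7090 kPa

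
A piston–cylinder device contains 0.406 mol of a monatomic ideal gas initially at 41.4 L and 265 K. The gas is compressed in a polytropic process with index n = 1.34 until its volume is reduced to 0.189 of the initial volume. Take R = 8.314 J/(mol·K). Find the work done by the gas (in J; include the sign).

-2000 J

P₁ = nRT₁/V₁ = 0.406×8.314×265/41.4 = 21.6 kPa.
Polytropic n=1.34: T₂ = T₁(V₁/V₂)^(n−1) = 265×(5.29)^0.34 = 467 K; P₂ = P₁(V₁/V₂)^n = 201 kPa.
W = (P₁V₁−P₂V₂)/(n−1) = (21.6×41.4−201×7.82)/0.34 = -2000 J.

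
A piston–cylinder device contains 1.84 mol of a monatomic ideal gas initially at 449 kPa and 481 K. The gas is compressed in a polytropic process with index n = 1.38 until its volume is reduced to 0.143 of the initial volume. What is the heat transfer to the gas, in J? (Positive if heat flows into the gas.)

V₁ = nRT₁/P₁ = 1.84×8.314×481/449 = 16.4 L.
Polytropic n=1.38: T₂ = T₁(V₁/V₂)^(n−1) = 481×(6.99)^0.38 = 1010 K; P₂ = P₁(V₁/V₂)^n = 6570 kPa.
W = (P₁V₁−P₂V₂)/(n−1) = (449×16.4−6570×2.34)/0.38 = -21200 J.
ΔU = nCvΔT = 1.84×12.5×(1010−481) = 12100 J.
Q = ΔU + W = -9110 J.

-9110 J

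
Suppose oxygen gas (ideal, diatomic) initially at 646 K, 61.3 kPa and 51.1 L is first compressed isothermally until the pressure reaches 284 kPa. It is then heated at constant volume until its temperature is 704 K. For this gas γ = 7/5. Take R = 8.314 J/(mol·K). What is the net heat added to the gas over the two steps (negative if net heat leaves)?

n = P₁V₁/(RT₁) = 61.3×51.1/(8.314×646) = 0.583 mol.
Step 1 — Isothermal: T stays 646 K; PV = const ⇒ V₂ = 11.0 L, P₂ = 284 kPa.
ΔU = 0 (ideal gas, T constant).
W = nRT ln(V₂/V₁) = 0.583×8.314×646×ln(0.216) = -4800 J.
Q = ΔU + W = -4800 J.
State after step 1: P = 284 kPa, V = 11.0 L, T = 646 K.
Step 2 — Isochoric: V stays 11.0 L; P/T = const ⇒ T₂ = 704 K, P₂ = 309 kPa.
W = 0 (no volume change).
ΔU = nCvΔT = 0.583×20.8×(704−646) = 703 J.
Q = ΔU = 703 J.
Net over both steps: W = -4800 J, Q = -4100 J, ΔU = 703 J.

-4100 J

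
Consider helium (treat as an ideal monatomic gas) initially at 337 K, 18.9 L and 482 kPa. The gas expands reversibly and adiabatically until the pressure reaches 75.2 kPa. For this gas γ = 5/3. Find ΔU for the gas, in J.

n = P₁V₁/(RT₁) = 482×18.9/(8.314×337) = 3.25 mol.
Adiabatic: T₂/T₁ = (P₂/P₁)^((γ−1)/γ) ⇒ T₂ = 337×(0.156)^0.400 = 160 K; V₂ = 57.6 L.
For an ideal gas ΔU = nCvΔT with Cv = (3/2)R = 12.5 J/(mol·K).
ΔU = 3.25×12.5×(160−337) = -7170 J.

-7170 J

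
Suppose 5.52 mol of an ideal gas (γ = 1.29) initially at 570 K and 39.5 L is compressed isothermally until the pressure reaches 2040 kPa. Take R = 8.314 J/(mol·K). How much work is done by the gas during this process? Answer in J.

-29400 J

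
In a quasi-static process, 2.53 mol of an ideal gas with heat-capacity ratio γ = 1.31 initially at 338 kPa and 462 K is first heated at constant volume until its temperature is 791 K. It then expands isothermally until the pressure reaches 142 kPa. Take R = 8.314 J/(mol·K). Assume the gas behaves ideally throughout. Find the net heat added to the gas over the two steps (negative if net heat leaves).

V₁ = nRT₁/P₁ = 2.53×8.314×462/338 = 28.8 L.
Step 1 — Isochoric: V stays 28.8 L; P/T = const ⇒ T₂ = 791 K, P₂ = 579 kPa.
W = 0 (no volume change).
ΔU = nCvΔT = 2.53×26.8×(791−462) = 22300 J.
Q = ΔU = 22300 J.
State after step 1: P = 579 kPa, V = 28.8 L, T = 791 K.
Step 2 — Isothermal: T stays 791 K; PV = const ⇒ V₂ = 117 L, P₂ = 142 kPa.
ΔU = 0 (ideal gas, T constant).
W = nRT ln(V₂/V₁) = 2.53×8.314×791×ln(4.08) = 23400 J.
Q = ΔU + W = 23400 J.
Net over both steps: W = 23400 J, Q = 45700 J, ΔU = 22300 J.

45700 J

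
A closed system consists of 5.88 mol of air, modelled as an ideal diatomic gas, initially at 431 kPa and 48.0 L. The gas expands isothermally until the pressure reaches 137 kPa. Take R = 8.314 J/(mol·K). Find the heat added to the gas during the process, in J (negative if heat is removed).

T₁ = P₁V₁/(nR) = 431×48.0/(5.88×8.314) = 423 K.
Isothermal: T stays 423 K; PV = const ⇒ V₂ = 151 L, P₂ = 137 kPa.
ΔU = 0 (ideal gas, T constant).
W = nRT ln(V₂/V₁) = 5.88×8.314×423×ln(3.15) = 23700 J.
Q = ΔU + W = 23700 J.

23700 J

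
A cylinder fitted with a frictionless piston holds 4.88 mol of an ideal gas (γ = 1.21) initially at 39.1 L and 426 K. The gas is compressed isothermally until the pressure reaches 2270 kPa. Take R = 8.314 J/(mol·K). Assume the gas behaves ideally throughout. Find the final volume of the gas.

7.61 L

P₁ = nRT₁/V₁ = 4.88×8.314×426/39.1 = 442 kPa.
Isothermal: T stays 426 K; PV = const ⇒ V₂ = 7.61 L, P₂ = 2270 kPa.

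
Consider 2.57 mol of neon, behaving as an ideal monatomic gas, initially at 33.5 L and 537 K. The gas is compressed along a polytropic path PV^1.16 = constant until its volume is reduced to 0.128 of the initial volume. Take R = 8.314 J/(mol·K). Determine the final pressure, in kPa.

3720 kPa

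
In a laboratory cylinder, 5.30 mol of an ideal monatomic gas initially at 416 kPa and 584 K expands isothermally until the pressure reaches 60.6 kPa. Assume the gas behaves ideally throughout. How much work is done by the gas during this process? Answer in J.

49600 J

V₁ = nRT₁/P₁ = 5.30×8.314×584/416 = 61.9 L.
Isothermal: T stays 584 K; PV = const ⇒ V₂ = 425 L, P₂ = 60.6 kPa.
W = nRT ln(V₂/V₁) = 5.30×8.314×584×ln(6.86) = 49600 J.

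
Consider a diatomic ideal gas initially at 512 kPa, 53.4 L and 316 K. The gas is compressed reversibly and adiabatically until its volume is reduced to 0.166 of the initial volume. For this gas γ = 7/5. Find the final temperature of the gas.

Adiabatic: TV^(γ−1) = const ⇒ T₂ = 316×(6.02)^0.400 = 648 K; PV^γ = const ⇒ P₂ = 6330 kPa.

648 K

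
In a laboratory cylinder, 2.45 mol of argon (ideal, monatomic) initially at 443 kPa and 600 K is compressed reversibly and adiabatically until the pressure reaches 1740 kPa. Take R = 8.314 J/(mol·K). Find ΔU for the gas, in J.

13400 J

V₁ = nRT₁/P₁ = 2.45×8.314×600/443 = 27.6 L.
Adiabatic: T₂/T₁ = (P₂/P₁)^((γ−1)/γ) ⇒ T₂ = 600×(3.93)^0.400 = 1040 K; V₂ = 12.1 L.
For an ideal gas ΔU = nCvΔT with Cv = (3/2)R = 12.5 J/(mol·K).
ΔU = 2.45×12.5×(1040−600) = 13400 J.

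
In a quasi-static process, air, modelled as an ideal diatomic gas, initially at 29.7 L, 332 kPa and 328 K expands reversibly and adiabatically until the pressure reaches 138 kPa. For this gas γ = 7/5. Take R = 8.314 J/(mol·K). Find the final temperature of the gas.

Adiabatic: T₂/T₁ = (P₂/P₁)^((γ−1)/γ) ⇒ T₂ = 328×(0.416)^0.286 = 255 K; V₂ = 55.6 L.

255 K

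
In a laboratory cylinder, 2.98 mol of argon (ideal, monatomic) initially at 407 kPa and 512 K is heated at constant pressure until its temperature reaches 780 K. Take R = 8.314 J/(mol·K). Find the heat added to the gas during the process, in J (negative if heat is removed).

16600 J

V₁ = nRT₁/P₁ = 2.98×8.314×512/407 = 31.2 L.
Isobaric: P stays 407 kPa; V/T = const ⇒ T₂ = 780 K, V₂ = 47.5 L.
W = PΔV = 407×(47.5−31.2) kPa·L = 6640 J.
ΔU = nCvΔT = 2.98×12.5×(780−512) = 9960 J.
Q = ΔU + W = nCpΔT = 16600 J.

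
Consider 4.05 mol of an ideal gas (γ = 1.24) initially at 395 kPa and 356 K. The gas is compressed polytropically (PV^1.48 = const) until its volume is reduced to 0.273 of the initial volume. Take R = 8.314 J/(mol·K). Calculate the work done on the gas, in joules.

V₁ = nRT₁/P₁ = 4.05×8.314×356/395 = 30.3 L.
Polytropic n=1.48: T₂ = T₁(V₁/V₂)^(n−1) = 356×(3.66)^0.48 = 664 K; P₂ = P₁(V₁/V₂)^n = 2700 kPa.
W = (P₁V₁−P₂V₂)/(n−1) = (395×30.3−2700×8.28)/0.48 = -21600 J.
Work done on the gas = −W_by = 21600 J.

21600 J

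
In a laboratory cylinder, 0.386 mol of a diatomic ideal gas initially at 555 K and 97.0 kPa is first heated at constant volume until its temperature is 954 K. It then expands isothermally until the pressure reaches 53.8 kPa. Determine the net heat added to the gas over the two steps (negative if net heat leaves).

V₁ = nRT₁/P₁ = 0.386×8.314×555/97.0 = 18.4 L.
Step 1 — Isochoric: V stays 18.4 L; P/T = const ⇒ T₂ = 954 K, P₂ = 167 kPa.
W = 0 (no volume change).
ΔU = nCvΔT = 0.386×20.8×(954−555) = 3200 J.
Q = ΔU = 3200 J.
State after step 1: P = 167 kPa, V = 18.4 L, T = 954 K.
Step 2 — Isothermal: T stays 954 K; PV = const ⇒ V₂ = 56.9 L, P₂ = 53.8 kPa.
ΔU = 0 (ideal gas, T constant).
W = nRT ln(V₂/V₁) = 0.386×8.314×954×ln(3.10) = 3460 J.
Q = ΔU + W = 3460 J.
Net over both steps: W = 3460 J, Q = 6660 J, ΔU = 3200 J.

6660 J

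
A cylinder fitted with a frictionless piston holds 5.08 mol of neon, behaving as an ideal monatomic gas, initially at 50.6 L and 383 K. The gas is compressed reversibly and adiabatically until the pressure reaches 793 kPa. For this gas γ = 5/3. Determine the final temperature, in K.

551 K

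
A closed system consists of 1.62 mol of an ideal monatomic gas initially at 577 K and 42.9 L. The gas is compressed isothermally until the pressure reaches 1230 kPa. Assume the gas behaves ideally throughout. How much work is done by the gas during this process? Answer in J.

P₁ = nRT₁/V₁ = 1.62×8.314×577/42.9 = 181 kPa.
Isothermal: T stays 577 K; PV = const ⇒ V₂ = 6.32 L, P₂ = 1230 kPa.
W = nRT ln(V₂/V₁) = 1.62×8.314×577×ln(0.147) = -14900 J.

-14900 J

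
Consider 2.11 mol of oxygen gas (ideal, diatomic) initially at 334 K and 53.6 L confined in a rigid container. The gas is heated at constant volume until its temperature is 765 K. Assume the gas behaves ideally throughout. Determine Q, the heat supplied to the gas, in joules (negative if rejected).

P₁ = nRT₁/V₁ = 2.11×8.314×334/53.6 = 109 kPa.
Isochoric: V stays 53.6 L; P/T = const ⇒ T₂ = 765 K, P₂ = 250 kPa.
W = 0 (no volume change).
ΔU = nCvΔT = 2.11×20.8×(765−334) = 18900 J.
Q = ΔU = 18900 J.

18900 J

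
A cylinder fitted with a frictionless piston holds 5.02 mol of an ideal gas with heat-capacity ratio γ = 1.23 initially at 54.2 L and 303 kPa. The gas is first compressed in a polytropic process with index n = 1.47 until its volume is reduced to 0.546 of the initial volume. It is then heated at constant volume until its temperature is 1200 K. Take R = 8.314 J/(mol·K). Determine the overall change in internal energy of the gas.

T₁ = P₁V₁/(nR) = 303×54.2/(5.02×8.314) = 393 K.
Step 1 — Polytropic n=1.47: T₂ = T₁(V₁/V₂)^(n−1) = 393×(1.83)^0.47 = 523 K; P₂ = P₁(V₁/V₂)^n = 738 kPa.
W = (P₁V₁−P₂V₂)/(n−1) = (303×54.2−738×29.6)/0.47 = -11500 J.
ΔU = nCvΔT = 5.02×36.1×(523−393) = 23500 J.
Q = ΔU + W = 12000 J.
State after step 1: P = 738 kPa, V = 29.6 L, T = 523 K.
Step 2 — Isochoric: V stays 29.6 L; P/T = const ⇒ T₂ = 1200 K, P₂ = 1690 kPa.
W = 0 (no volume change).
ΔU = nCvΔT = 5.02×36.1×(1200−523) = 123000 J.
Q = ΔU = 123000 J.
Net over both steps: W = -11500 J, Q = 135000 J, ΔU = 146000 J.

146000 J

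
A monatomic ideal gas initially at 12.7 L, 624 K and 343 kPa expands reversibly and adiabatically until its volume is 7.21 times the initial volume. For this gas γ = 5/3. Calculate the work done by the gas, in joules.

n = P₁V₁/(RT₁) = 343×12.7/(8.314×624) = 0.840 mol.
Adiabatic: TV^(γ−1) = const ⇒ T₂ = 624×(0.139)^0.667 = 167 K; PV^γ = const ⇒ P₂ = 12.7 kPa.
ΔU = nCvΔT = 0.840×12.5×(167−624) = -4780 J.
Q = 0 for an adiabatic process, so W = −ΔU = 4780 J.

4780 J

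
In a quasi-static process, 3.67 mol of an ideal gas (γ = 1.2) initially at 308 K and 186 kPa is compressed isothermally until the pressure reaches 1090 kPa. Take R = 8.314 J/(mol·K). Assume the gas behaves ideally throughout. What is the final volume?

8.62 L

V₁ = nRT₁/P₁ = 3.67×8.314×308/186 = 50.5 L.
Isothermal: T stays 308 K; PV = const ⇒ V₂ = 8.62 L, P₂ = 1090 kPa.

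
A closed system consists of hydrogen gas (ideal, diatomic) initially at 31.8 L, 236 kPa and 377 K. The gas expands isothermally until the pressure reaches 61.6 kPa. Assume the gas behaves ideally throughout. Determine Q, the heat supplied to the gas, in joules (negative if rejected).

n = P₁V₁/(RT₁) = 236×31.8/(8.314×377) = 2.39 mol.
Isothermal: T stays 377 K; PV = const ⇒ V₂ = 122 L, P₂ = 61.6 kPa.
ΔU = 0 (ideal gas, T constant).
W = nRT ln(V₂/V₁) = 2.39×8.314×377×ln(3.83) = 10100 J.
Q = ΔU + W = 10100 J.

10100 J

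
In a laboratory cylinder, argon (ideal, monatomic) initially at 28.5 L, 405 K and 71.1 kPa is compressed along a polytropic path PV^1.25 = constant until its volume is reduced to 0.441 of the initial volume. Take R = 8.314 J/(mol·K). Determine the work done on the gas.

1840 J

n = P₁V₁/(RT₁) = 71.1×28.5/(8.314×405) = 0.602 mol.
Polytropic n=1.25: T₂ = T₁(V₁/V₂)^(n−1) = 405×(2.27)^0.25 = 497 K; P₂ = P₁(V₁/V₂)^n = 198 kPa.
W = (P₁V₁−P₂V₂)/(n−1) = (71.1×28.5−198×12.6)/0.25 = -1840 J.
Work done on the gas = −W_by = 1840 J.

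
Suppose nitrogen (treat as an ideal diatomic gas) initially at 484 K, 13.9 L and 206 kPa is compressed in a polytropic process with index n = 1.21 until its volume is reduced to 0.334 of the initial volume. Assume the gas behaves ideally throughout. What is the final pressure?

Polytropic n=1.21: T₂ = T₁(V₁/V₂)^(n−1) = 484×(2.99)^0.21 = 609 K; P₂ = P₁(V₁/V₂)^n = 776 kPa.

776 kPa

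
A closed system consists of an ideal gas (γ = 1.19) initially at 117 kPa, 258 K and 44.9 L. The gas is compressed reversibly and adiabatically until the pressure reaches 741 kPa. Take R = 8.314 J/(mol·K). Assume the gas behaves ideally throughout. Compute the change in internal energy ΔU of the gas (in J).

9480 J

n = P₁V₁/(RT₁) = 117×44.9/(8.314×258) = 2.45 mol.
Adiabatic: T₂/T₁ = (P₂/P₁)^((γ−1)/γ) ⇒ T₂ = 258×(6.33)^0.160 = 346 K; V₂ = 9.52 L.
For an ideal gas ΔU = nCvΔT with Cv = R/(γ−1) = 43.8 J/(mol·K).
ΔU = 2.45×43.8×(346−258) = 9480 J.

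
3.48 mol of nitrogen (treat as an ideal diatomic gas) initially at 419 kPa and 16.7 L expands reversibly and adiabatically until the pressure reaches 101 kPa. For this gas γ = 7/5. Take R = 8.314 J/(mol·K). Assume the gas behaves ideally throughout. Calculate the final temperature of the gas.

161 K

T₁ = P₁V₁/(nR) = 419×16.7/(3.48×8.314) = 242 K.
Adiabatic: T₂/T₁ = (P₂/P₁)^((γ−1)/γ) ⇒ T₂ = 242×(0.241)^0.286 = 161 K; V₂ = 46.1 L.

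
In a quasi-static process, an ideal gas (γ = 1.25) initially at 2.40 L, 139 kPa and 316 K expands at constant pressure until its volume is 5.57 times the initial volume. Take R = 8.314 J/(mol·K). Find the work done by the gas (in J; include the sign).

1520 J

n = P₁V₁/(RT₁) = 139×2.40/(8.314×316) = 0.127 mol.
Isobaric: P stays 139 kPa; V/T = const ⇒ T₂ = 1760 K, V₂ = 13.4 L.
W = PΔV = 139×(13.4−2.40) kPa·L = 1520 J.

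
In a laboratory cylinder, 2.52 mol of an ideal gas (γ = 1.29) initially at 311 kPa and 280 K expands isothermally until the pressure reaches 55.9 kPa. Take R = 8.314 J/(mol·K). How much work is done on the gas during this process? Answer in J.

-10100 J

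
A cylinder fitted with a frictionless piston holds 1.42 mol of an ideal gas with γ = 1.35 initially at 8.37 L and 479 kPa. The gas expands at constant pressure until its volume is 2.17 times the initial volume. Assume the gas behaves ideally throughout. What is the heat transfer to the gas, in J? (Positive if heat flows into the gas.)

18100 J

T₁ = P₁V₁/(nR) = 479×8.37/(1.42×8.314) = 340 K.
Isobaric: P stays 479 kPa; V/T = const ⇒ T₂ = 737 K, V₂ = 18.2 L.
W = PΔV = 479×(18.2−8.37) kPa·L = 4690 J.
ΔU = nCvΔT = 1.42×23.8×(737−340) = 13400 J.
Q = ΔU + W = nCpΔT = 18100 J.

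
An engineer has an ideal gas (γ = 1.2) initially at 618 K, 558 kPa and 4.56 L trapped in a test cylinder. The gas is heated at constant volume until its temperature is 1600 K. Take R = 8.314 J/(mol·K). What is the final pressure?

1440 kPa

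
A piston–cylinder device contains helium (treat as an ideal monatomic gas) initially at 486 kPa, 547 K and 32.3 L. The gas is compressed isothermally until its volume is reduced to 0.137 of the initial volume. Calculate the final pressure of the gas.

Isothermal: T stays 547 K; PV = const ⇒ V₂ = 4.43 L, P₂ = 3550 kPa.

3550 kPa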